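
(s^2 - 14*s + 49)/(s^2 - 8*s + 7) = (s - 7)/(s - 1)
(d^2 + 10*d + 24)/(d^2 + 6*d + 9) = (d^2 + 10*d + 24)/(d^2 + 6*d + 9)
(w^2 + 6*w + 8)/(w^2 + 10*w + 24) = (w + 2)/(w + 6)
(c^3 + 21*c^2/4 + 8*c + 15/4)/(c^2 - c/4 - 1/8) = 2*(4*c^3 + 21*c^2 + 32*c + 15)/(8*c^2 - 2*c - 1)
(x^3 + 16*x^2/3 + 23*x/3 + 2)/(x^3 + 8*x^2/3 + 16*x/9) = 3*(3*x^3 + 16*x^2 + 23*x + 6)/(x*(9*x^2 + 24*x + 16))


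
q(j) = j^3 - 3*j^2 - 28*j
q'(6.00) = 44.00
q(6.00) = -60.00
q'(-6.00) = 116.00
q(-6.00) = -156.00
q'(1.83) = -28.93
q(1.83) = -55.16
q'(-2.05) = -3.09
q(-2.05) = 36.18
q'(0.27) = -29.40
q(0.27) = -7.76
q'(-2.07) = -2.73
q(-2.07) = 36.24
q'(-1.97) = -4.54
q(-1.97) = 35.87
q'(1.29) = -30.75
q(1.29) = -38.97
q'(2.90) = -20.17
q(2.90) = -82.04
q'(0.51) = -30.28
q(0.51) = -14.93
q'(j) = 3*j^2 - 6*j - 28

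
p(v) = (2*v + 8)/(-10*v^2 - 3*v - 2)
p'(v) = (2*v + 8)*(20*v + 3)/(-10*v^2 - 3*v - 2)^2 + 2/(-10*v^2 - 3*v - 2) = 20*(v^2 + 8*v + 1)/(100*v^4 + 60*v^3 + 49*v^2 + 12*v + 4)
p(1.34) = -0.45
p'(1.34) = 0.47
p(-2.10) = -0.10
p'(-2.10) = -0.14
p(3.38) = -0.12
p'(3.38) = 0.05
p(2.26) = -0.21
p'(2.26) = 0.14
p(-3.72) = -0.00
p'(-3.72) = -0.02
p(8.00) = -0.04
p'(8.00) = 0.01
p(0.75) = -0.96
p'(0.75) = 1.55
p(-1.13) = -0.50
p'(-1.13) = -1.04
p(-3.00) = -0.02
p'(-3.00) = -0.04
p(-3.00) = -0.02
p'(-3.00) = -0.04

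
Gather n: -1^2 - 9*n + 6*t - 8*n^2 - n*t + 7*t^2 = -8*n^2 + n*(-t - 9) + 7*t^2 + 6*t - 1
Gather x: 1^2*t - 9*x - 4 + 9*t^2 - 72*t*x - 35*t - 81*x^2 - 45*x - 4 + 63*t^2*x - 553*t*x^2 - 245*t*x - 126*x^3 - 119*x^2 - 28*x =9*t^2 - 34*t - 126*x^3 + x^2*(-553*t - 200) + x*(63*t^2 - 317*t - 82) - 8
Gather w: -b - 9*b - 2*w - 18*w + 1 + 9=-10*b - 20*w + 10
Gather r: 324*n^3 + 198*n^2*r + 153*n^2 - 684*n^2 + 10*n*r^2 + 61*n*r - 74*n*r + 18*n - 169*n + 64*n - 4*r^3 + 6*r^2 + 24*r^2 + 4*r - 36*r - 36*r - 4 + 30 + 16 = 324*n^3 - 531*n^2 - 87*n - 4*r^3 + r^2*(10*n + 30) + r*(198*n^2 - 13*n - 68) + 42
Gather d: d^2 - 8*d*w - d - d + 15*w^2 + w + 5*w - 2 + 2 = d^2 + d*(-8*w - 2) + 15*w^2 + 6*w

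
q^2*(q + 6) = q^3 + 6*q^2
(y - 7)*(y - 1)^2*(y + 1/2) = y^4 - 17*y^3/2 + 21*y^2/2 + y/2 - 7/2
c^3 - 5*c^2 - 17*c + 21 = (c - 7)*(c - 1)*(c + 3)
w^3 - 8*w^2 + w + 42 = (w - 7)*(w - 3)*(w + 2)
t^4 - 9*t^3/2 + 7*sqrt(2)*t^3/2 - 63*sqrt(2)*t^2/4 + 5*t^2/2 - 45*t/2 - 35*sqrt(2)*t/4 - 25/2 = (t - 5)*(t + 1/2)*(t + sqrt(2))*(t + 5*sqrt(2)/2)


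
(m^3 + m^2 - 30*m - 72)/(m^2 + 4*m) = m - 3 - 18/m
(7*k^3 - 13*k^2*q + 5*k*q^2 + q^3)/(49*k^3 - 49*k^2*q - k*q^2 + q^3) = (-k + q)/(-7*k + q)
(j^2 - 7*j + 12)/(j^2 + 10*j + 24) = (j^2 - 7*j + 12)/(j^2 + 10*j + 24)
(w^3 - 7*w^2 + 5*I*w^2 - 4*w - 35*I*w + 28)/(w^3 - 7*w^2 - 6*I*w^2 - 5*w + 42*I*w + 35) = (w^2 + 5*I*w - 4)/(w^2 - 6*I*w - 5)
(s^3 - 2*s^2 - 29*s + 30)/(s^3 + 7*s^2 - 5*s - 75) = (s^2 - 7*s + 6)/(s^2 + 2*s - 15)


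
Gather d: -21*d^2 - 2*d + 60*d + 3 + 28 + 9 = -21*d^2 + 58*d + 40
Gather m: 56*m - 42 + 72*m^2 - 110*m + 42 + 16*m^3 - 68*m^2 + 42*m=16*m^3 + 4*m^2 - 12*m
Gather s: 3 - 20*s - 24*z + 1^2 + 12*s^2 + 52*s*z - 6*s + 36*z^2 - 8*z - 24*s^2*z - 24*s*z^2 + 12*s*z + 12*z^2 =s^2*(12 - 24*z) + s*(-24*z^2 + 64*z - 26) + 48*z^2 - 32*z + 4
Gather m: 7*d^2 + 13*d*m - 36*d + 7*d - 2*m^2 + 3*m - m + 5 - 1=7*d^2 - 29*d - 2*m^2 + m*(13*d + 2) + 4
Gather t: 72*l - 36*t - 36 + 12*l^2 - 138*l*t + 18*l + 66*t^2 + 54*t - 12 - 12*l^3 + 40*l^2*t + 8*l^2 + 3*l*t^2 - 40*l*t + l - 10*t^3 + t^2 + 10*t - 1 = -12*l^3 + 20*l^2 + 91*l - 10*t^3 + t^2*(3*l + 67) + t*(40*l^2 - 178*l + 28) - 49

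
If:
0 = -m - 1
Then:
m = -1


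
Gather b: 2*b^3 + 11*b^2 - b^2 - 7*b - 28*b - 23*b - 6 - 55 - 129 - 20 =2*b^3 + 10*b^2 - 58*b - 210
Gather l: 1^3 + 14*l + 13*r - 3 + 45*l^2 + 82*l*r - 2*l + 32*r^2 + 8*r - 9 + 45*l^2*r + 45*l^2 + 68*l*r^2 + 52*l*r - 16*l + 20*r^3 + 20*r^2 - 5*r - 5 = l^2*(45*r + 90) + l*(68*r^2 + 134*r - 4) + 20*r^3 + 52*r^2 + 16*r - 16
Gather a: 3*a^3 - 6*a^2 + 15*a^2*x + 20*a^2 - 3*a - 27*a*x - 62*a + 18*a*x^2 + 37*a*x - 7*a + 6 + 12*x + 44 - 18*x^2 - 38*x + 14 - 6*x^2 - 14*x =3*a^3 + a^2*(15*x + 14) + a*(18*x^2 + 10*x - 72) - 24*x^2 - 40*x + 64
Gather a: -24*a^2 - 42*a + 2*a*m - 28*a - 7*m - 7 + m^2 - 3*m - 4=-24*a^2 + a*(2*m - 70) + m^2 - 10*m - 11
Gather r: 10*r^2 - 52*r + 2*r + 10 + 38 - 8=10*r^2 - 50*r + 40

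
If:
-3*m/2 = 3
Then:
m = -2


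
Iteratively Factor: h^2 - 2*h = (h - 2)*(h)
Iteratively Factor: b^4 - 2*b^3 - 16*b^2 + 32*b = (b)*(b^3 - 2*b^2 - 16*b + 32) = b*(b + 4)*(b^2 - 6*b + 8) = b*(b - 2)*(b + 4)*(b - 4)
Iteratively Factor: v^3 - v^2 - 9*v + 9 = (v - 1)*(v^2 - 9) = (v - 3)*(v - 1)*(v + 3)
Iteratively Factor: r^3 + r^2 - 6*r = (r)*(r^2 + r - 6) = r*(r + 3)*(r - 2)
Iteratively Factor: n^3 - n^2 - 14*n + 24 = (n + 4)*(n^2 - 5*n + 6) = (n - 2)*(n + 4)*(n - 3)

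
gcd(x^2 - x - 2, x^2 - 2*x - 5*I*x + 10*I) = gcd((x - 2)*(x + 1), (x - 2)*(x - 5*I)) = x - 2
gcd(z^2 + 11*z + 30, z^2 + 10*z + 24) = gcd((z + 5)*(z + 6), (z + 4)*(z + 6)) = z + 6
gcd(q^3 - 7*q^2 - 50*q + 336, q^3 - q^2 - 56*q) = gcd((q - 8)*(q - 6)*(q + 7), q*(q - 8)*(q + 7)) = q^2 - q - 56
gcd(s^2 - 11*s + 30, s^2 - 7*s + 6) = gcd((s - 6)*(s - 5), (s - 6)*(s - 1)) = s - 6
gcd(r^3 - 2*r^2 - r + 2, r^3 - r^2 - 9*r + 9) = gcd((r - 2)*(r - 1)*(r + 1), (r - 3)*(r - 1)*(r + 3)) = r - 1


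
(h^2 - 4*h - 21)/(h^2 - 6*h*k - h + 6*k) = (h^2 - 4*h - 21)/(h^2 - 6*h*k - h + 6*k)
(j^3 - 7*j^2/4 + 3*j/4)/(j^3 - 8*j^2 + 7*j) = (j - 3/4)/(j - 7)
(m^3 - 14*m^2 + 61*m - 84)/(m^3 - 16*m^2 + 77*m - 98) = (m^2 - 7*m + 12)/(m^2 - 9*m + 14)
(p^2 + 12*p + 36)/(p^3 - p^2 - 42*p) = (p + 6)/(p*(p - 7))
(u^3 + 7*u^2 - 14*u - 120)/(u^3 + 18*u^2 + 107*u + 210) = (u - 4)/(u + 7)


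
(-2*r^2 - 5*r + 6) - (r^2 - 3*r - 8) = -3*r^2 - 2*r + 14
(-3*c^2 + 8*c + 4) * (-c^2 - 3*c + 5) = 3*c^4 + c^3 - 43*c^2 + 28*c + 20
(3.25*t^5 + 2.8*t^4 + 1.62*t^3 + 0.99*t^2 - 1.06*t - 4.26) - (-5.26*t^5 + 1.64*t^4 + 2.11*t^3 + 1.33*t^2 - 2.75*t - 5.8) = 8.51*t^5 + 1.16*t^4 - 0.49*t^3 - 0.34*t^2 + 1.69*t + 1.54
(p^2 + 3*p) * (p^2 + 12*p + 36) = p^4 + 15*p^3 + 72*p^2 + 108*p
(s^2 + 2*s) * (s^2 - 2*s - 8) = s^4 - 12*s^2 - 16*s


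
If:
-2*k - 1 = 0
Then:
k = -1/2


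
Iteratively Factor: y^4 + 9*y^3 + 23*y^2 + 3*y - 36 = (y + 3)*(y^3 + 6*y^2 + 5*y - 12) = (y + 3)^2*(y^2 + 3*y - 4) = (y - 1)*(y + 3)^2*(y + 4)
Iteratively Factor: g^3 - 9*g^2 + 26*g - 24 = (g - 3)*(g^2 - 6*g + 8) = (g - 4)*(g - 3)*(g - 2)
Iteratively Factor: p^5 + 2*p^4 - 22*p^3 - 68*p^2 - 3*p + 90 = (p - 5)*(p^4 + 7*p^3 + 13*p^2 - 3*p - 18) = (p - 5)*(p - 1)*(p^3 + 8*p^2 + 21*p + 18) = (p - 5)*(p - 1)*(p + 3)*(p^2 + 5*p + 6) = (p - 5)*(p - 1)*(p + 2)*(p + 3)*(p + 3)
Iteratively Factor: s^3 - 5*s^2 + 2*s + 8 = (s - 4)*(s^2 - s - 2) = (s - 4)*(s - 2)*(s + 1)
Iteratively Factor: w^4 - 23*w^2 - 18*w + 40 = (w - 5)*(w^3 + 5*w^2 + 2*w - 8) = (w - 5)*(w + 4)*(w^2 + w - 2) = (w - 5)*(w - 1)*(w + 4)*(w + 2)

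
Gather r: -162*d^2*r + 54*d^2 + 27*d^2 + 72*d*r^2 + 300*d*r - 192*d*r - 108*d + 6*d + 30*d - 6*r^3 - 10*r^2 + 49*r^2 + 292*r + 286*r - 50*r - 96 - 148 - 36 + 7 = 81*d^2 - 72*d - 6*r^3 + r^2*(72*d + 39) + r*(-162*d^2 + 108*d + 528) - 273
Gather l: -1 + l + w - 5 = l + w - 6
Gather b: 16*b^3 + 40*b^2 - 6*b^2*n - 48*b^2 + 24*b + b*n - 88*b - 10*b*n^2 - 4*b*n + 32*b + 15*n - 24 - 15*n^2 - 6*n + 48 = 16*b^3 + b^2*(-6*n - 8) + b*(-10*n^2 - 3*n - 32) - 15*n^2 + 9*n + 24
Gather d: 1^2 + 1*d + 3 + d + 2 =2*d + 6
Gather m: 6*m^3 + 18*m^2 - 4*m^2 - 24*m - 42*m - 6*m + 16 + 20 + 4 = 6*m^3 + 14*m^2 - 72*m + 40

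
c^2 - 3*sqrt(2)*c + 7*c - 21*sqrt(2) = (c + 7)*(c - 3*sqrt(2))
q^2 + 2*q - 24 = (q - 4)*(q + 6)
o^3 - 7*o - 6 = (o - 3)*(o + 1)*(o + 2)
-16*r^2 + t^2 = (-4*r + t)*(4*r + t)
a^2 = a^2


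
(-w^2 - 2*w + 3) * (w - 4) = -w^3 + 2*w^2 + 11*w - 12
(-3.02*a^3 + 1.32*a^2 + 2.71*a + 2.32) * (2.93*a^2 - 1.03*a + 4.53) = -8.8486*a^5 + 6.9782*a^4 - 7.0999*a^3 + 9.9859*a^2 + 9.8867*a + 10.5096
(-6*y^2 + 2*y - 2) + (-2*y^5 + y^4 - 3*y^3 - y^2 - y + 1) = -2*y^5 + y^4 - 3*y^3 - 7*y^2 + y - 1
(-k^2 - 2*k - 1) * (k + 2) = -k^3 - 4*k^2 - 5*k - 2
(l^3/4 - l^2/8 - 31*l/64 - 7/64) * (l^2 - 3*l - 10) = l^5/4 - 7*l^4/8 - 167*l^3/64 + 83*l^2/32 + 331*l/64 + 35/32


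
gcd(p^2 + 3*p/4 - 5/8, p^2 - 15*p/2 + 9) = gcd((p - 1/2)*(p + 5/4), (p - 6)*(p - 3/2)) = 1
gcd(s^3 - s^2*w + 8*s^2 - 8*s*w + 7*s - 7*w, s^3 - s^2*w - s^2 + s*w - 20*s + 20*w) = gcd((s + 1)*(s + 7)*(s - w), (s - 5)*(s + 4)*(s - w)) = s - w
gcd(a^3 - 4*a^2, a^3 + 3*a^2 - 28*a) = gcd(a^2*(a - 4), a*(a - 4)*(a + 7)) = a^2 - 4*a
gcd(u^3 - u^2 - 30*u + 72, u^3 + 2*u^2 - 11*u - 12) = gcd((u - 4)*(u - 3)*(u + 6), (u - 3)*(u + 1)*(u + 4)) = u - 3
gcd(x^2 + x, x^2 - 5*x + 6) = 1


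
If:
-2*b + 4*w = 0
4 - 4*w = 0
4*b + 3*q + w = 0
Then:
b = 2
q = -3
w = 1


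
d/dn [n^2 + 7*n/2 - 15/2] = 2*n + 7/2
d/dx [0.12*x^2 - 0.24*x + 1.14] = 0.24*x - 0.24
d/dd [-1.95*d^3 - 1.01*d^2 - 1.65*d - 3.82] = -5.85*d^2 - 2.02*d - 1.65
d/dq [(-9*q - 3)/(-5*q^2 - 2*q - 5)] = 3*(-15*q^2 - 10*q + 13)/(25*q^4 + 20*q^3 + 54*q^2 + 20*q + 25)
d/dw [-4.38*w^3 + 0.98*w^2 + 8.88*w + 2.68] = -13.14*w^2 + 1.96*w + 8.88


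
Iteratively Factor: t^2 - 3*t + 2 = (t - 2)*(t - 1)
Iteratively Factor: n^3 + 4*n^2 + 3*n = (n)*(n^2 + 4*n + 3) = n*(n + 1)*(n + 3)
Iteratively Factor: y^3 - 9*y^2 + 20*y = (y - 5)*(y^2 - 4*y) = y*(y - 5)*(y - 4)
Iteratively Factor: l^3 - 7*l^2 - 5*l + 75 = (l - 5)*(l^2 - 2*l - 15) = (l - 5)^2*(l + 3)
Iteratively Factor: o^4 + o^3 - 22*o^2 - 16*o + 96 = (o - 2)*(o^3 + 3*o^2 - 16*o - 48) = (o - 4)*(o - 2)*(o^2 + 7*o + 12) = (o - 4)*(o - 2)*(o + 4)*(o + 3)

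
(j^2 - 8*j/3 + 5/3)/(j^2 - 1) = (j - 5/3)/(j + 1)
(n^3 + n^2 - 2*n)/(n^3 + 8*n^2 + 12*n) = (n - 1)/(n + 6)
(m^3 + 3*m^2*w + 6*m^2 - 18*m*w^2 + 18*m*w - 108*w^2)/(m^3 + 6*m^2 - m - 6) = (m^2 + 3*m*w - 18*w^2)/(m^2 - 1)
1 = 1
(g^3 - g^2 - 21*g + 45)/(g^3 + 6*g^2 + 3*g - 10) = (g^2 - 6*g + 9)/(g^2 + g - 2)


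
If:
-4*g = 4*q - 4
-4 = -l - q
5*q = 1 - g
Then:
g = 1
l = 4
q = 0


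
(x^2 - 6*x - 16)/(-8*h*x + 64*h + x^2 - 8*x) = (x + 2)/(-8*h + x)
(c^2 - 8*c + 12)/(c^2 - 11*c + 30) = (c - 2)/(c - 5)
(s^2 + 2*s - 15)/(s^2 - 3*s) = (s + 5)/s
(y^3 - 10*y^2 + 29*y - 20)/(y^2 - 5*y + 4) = y - 5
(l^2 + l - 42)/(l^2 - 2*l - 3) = (-l^2 - l + 42)/(-l^2 + 2*l + 3)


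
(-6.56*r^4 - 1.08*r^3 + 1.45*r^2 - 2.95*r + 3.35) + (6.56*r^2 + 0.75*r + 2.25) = -6.56*r^4 - 1.08*r^3 + 8.01*r^2 - 2.2*r + 5.6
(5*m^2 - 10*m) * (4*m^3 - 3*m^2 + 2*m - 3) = 20*m^5 - 55*m^4 + 40*m^3 - 35*m^2 + 30*m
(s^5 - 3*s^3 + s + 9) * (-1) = -s^5 + 3*s^3 - s - 9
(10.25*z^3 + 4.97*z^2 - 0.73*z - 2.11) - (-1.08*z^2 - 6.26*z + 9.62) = 10.25*z^3 + 6.05*z^2 + 5.53*z - 11.73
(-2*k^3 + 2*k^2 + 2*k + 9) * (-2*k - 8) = 4*k^4 + 12*k^3 - 20*k^2 - 34*k - 72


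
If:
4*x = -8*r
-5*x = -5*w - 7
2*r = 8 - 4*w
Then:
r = -34/15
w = 47/15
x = 68/15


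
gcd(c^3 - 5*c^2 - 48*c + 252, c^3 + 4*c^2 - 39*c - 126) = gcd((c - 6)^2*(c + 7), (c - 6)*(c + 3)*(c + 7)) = c^2 + c - 42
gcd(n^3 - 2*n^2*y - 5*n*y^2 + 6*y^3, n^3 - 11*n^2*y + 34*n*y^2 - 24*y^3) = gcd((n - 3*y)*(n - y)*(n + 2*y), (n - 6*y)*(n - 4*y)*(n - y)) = -n + y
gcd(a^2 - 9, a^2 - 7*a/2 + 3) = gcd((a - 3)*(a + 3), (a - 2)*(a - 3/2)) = 1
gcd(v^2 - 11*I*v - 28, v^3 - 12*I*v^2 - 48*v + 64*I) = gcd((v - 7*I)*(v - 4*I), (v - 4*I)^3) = v - 4*I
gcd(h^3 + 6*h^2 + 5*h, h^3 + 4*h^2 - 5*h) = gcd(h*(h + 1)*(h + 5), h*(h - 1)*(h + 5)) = h^2 + 5*h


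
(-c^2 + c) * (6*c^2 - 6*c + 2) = -6*c^4 + 12*c^3 - 8*c^2 + 2*c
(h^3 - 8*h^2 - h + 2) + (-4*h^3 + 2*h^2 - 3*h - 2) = -3*h^3 - 6*h^2 - 4*h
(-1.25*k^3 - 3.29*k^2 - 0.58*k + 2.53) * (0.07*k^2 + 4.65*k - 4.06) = -0.0875*k^5 - 6.0428*k^4 - 10.2641*k^3 + 10.8375*k^2 + 14.1193*k - 10.2718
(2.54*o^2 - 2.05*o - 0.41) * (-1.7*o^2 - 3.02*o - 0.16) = -4.318*o^4 - 4.1858*o^3 + 6.4816*o^2 + 1.5662*o + 0.0656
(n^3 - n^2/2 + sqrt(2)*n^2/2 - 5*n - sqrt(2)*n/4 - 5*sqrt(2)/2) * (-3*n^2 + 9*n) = -3*n^5 - 3*sqrt(2)*n^4/2 + 21*n^4/2 + 21*sqrt(2)*n^3/4 + 21*n^3/2 - 45*n^2 + 21*sqrt(2)*n^2/4 - 45*sqrt(2)*n/2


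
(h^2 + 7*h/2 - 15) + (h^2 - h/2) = 2*h^2 + 3*h - 15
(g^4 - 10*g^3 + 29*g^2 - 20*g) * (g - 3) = g^5 - 13*g^4 + 59*g^3 - 107*g^2 + 60*g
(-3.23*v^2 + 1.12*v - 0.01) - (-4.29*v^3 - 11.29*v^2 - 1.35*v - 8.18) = 4.29*v^3 + 8.06*v^2 + 2.47*v + 8.17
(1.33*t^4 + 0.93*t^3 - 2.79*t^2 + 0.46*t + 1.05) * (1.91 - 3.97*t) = -5.2801*t^5 - 1.1518*t^4 + 12.8526*t^3 - 7.1551*t^2 - 3.2899*t + 2.0055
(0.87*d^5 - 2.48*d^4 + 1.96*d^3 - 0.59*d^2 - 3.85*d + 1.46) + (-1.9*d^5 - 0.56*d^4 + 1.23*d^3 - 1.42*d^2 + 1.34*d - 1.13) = -1.03*d^5 - 3.04*d^4 + 3.19*d^3 - 2.01*d^2 - 2.51*d + 0.33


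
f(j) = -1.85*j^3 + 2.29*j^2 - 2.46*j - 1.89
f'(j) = -5.55*j^2 + 4.58*j - 2.46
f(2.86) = -33.47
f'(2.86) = -34.76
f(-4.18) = 183.52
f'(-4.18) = -118.58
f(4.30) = -117.21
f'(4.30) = -85.39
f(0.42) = -2.66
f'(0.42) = -1.52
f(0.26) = -2.41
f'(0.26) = -1.64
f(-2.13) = 31.62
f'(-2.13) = -37.40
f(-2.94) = 72.15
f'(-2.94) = -63.90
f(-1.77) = 19.90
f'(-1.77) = -27.95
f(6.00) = -333.81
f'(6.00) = -174.78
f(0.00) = -1.89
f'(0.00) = -2.46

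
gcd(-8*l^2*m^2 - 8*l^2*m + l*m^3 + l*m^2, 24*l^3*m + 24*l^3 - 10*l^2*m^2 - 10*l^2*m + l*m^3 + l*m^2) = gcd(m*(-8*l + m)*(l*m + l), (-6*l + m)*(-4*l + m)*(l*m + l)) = l*m + l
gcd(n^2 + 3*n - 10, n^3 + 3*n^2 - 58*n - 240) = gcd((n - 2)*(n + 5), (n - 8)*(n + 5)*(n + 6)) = n + 5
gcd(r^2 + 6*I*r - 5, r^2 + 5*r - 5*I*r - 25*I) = 1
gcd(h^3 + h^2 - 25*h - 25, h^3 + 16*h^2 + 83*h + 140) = h + 5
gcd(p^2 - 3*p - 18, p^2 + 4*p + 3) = p + 3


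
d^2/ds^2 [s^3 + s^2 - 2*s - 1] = 6*s + 2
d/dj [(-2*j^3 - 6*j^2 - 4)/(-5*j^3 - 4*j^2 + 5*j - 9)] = 2*(-11*j^4 - 10*j^3 - 18*j^2 + 38*j + 10)/(25*j^6 + 40*j^5 - 34*j^4 + 50*j^3 + 97*j^2 - 90*j + 81)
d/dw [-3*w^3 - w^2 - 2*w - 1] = -9*w^2 - 2*w - 2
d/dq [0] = 0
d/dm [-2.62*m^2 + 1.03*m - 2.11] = 1.03 - 5.24*m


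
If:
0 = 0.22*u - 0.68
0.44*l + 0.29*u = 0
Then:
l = -2.04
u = 3.09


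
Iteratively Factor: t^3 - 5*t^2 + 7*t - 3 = (t - 1)*(t^2 - 4*t + 3) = (t - 1)^2*(t - 3)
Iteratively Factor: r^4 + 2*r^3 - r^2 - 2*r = (r + 2)*(r^3 - r) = (r + 1)*(r + 2)*(r^2 - r) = (r - 1)*(r + 1)*(r + 2)*(r)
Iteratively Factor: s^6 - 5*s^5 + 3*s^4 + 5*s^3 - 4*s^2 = (s - 1)*(s^5 - 4*s^4 - s^3 + 4*s^2) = (s - 4)*(s - 1)*(s^4 - s^2) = (s - 4)*(s - 1)*(s + 1)*(s^3 - s^2) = s*(s - 4)*(s - 1)*(s + 1)*(s^2 - s) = s^2*(s - 4)*(s - 1)*(s + 1)*(s - 1)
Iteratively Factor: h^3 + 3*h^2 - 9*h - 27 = (h + 3)*(h^2 - 9) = (h - 3)*(h + 3)*(h + 3)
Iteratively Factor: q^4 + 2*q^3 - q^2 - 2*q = (q)*(q^3 + 2*q^2 - q - 2) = q*(q + 1)*(q^2 + q - 2) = q*(q - 1)*(q + 1)*(q + 2)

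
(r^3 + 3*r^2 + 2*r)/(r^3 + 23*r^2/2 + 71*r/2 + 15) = 2*r*(r^2 + 3*r + 2)/(2*r^3 + 23*r^2 + 71*r + 30)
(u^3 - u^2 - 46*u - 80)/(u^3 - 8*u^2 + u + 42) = (u^2 - 3*u - 40)/(u^2 - 10*u + 21)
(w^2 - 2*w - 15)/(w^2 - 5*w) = (w + 3)/w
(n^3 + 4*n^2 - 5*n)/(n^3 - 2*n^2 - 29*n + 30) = n/(n - 6)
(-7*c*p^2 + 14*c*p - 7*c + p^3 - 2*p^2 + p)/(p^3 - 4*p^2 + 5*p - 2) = (-7*c + p)/(p - 2)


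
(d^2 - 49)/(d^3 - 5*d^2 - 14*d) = (d + 7)/(d*(d + 2))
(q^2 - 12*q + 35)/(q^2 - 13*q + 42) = (q - 5)/(q - 6)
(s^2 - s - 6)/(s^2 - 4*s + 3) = (s + 2)/(s - 1)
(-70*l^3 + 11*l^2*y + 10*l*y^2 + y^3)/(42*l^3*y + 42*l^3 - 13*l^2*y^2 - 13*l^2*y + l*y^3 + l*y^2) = (-70*l^3 + 11*l^2*y + 10*l*y^2 + y^3)/(l*(42*l^2*y + 42*l^2 - 13*l*y^2 - 13*l*y + y^3 + y^2))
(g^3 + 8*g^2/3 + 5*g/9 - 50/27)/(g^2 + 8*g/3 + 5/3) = (g^2 + g - 10/9)/(g + 1)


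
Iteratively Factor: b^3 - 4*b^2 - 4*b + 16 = (b - 2)*(b^2 - 2*b - 8) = (b - 2)*(b + 2)*(b - 4)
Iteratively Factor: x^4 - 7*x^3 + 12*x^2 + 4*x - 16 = (x - 2)*(x^3 - 5*x^2 + 2*x + 8) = (x - 4)*(x - 2)*(x^2 - x - 2) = (x - 4)*(x - 2)^2*(x + 1)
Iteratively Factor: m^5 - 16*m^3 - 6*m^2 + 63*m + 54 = (m + 3)*(m^4 - 3*m^3 - 7*m^2 + 15*m + 18) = (m - 3)*(m + 3)*(m^3 - 7*m - 6) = (m - 3)^2*(m + 3)*(m^2 + 3*m + 2) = (m - 3)^2*(m + 2)*(m + 3)*(m + 1)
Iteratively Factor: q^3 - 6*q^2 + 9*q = (q)*(q^2 - 6*q + 9) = q*(q - 3)*(q - 3)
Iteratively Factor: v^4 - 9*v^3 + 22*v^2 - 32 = (v - 2)*(v^3 - 7*v^2 + 8*v + 16) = (v - 2)*(v + 1)*(v^2 - 8*v + 16) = (v - 4)*(v - 2)*(v + 1)*(v - 4)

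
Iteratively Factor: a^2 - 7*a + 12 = (a - 4)*(a - 3)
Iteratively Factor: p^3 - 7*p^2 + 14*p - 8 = (p - 1)*(p^2 - 6*p + 8) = (p - 2)*(p - 1)*(p - 4)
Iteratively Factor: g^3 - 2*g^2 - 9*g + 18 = (g - 3)*(g^2 + g - 6) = (g - 3)*(g - 2)*(g + 3)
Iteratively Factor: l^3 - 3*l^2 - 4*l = (l - 4)*(l^2 + l) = (l - 4)*(l + 1)*(l)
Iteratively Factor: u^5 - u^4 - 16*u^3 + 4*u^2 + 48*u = (u + 3)*(u^4 - 4*u^3 - 4*u^2 + 16*u) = (u - 4)*(u + 3)*(u^3 - 4*u) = (u - 4)*(u + 2)*(u + 3)*(u^2 - 2*u) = (u - 4)*(u - 2)*(u + 2)*(u + 3)*(u)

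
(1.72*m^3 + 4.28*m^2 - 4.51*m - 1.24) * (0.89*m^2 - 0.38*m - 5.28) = 1.5308*m^5 + 3.1556*m^4 - 14.7219*m^3 - 21.9882*m^2 + 24.284*m + 6.5472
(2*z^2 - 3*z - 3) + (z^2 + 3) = 3*z^2 - 3*z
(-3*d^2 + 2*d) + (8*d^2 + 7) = 5*d^2 + 2*d + 7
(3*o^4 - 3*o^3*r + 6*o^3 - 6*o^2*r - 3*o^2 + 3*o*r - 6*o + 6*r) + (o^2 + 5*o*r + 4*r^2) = 3*o^4 - 3*o^3*r + 6*o^3 - 6*o^2*r - 2*o^2 + 8*o*r - 6*o + 4*r^2 + 6*r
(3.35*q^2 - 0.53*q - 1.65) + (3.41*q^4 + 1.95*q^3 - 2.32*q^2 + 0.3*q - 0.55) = 3.41*q^4 + 1.95*q^3 + 1.03*q^2 - 0.23*q - 2.2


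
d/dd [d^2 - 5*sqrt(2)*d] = 2*d - 5*sqrt(2)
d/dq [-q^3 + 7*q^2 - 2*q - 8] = -3*q^2 + 14*q - 2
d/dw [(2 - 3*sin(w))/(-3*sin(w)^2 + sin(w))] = (-9*cos(w) + 12/tan(w) - 2*cos(w)/sin(w)^2)/(3*sin(w) - 1)^2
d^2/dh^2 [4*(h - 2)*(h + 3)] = 8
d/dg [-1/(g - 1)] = (g - 1)^(-2)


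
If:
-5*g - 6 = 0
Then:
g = -6/5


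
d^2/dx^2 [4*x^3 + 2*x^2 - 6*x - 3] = 24*x + 4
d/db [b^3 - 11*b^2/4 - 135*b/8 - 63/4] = 3*b^2 - 11*b/2 - 135/8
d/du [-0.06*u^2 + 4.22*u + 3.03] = 4.22 - 0.12*u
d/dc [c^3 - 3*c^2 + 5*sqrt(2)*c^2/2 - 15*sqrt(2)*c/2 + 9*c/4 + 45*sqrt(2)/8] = 3*c^2 - 6*c + 5*sqrt(2)*c - 15*sqrt(2)/2 + 9/4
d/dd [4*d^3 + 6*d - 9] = 12*d^2 + 6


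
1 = 1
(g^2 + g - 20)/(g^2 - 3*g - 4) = (g + 5)/(g + 1)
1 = 1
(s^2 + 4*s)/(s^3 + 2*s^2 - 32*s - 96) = s/(s^2 - 2*s - 24)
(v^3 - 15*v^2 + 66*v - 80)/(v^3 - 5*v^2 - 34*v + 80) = (v - 5)/(v + 5)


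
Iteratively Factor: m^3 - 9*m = (m)*(m^2 - 9) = m*(m + 3)*(m - 3)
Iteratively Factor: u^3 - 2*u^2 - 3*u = (u)*(u^2 - 2*u - 3) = u*(u - 3)*(u + 1)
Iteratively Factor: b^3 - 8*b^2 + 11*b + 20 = (b - 4)*(b^2 - 4*b - 5) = (b - 4)*(b + 1)*(b - 5)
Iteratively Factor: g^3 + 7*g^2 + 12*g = (g)*(g^2 + 7*g + 12) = g*(g + 4)*(g + 3)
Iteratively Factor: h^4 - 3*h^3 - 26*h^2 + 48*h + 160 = (h + 4)*(h^3 - 7*h^2 + 2*h + 40) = (h - 5)*(h + 4)*(h^2 - 2*h - 8) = (h - 5)*(h - 4)*(h + 4)*(h + 2)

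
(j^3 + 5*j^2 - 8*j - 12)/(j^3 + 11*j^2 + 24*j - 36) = (j^2 - j - 2)/(j^2 + 5*j - 6)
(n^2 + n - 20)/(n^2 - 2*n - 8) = (n + 5)/(n + 2)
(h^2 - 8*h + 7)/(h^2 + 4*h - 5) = (h - 7)/(h + 5)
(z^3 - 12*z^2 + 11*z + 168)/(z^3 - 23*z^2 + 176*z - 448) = (z + 3)/(z - 8)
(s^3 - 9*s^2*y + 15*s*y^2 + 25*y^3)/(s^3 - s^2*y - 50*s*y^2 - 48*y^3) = (-s^2 + 10*s*y - 25*y^2)/(-s^2 + 2*s*y + 48*y^2)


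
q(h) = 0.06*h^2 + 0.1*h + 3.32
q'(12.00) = 1.54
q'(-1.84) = -0.12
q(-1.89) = 3.35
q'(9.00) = 1.18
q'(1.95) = 0.33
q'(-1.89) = -0.13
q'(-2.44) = -0.19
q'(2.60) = 0.41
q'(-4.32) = -0.42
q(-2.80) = 3.51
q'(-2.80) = -0.24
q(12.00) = 13.16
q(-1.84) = 3.34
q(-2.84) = 3.52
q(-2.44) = 3.43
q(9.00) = 9.08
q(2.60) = 3.99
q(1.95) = 3.74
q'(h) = 0.12*h + 0.1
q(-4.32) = 4.01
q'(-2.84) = -0.24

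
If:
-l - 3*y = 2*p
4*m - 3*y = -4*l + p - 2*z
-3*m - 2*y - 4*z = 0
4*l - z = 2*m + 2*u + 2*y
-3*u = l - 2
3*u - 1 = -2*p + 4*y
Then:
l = 145/647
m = -210/647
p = -149/647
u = 383/647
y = 51/647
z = 132/647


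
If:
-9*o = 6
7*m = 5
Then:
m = 5/7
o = -2/3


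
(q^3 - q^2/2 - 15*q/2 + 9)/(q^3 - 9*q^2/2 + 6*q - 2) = (2*q^2 + 3*q - 9)/(2*q^2 - 5*q + 2)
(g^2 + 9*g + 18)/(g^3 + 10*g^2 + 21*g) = (g + 6)/(g*(g + 7))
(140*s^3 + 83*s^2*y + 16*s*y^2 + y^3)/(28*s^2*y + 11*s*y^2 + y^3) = (5*s + y)/y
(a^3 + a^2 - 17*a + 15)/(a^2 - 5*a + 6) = (a^2 + 4*a - 5)/(a - 2)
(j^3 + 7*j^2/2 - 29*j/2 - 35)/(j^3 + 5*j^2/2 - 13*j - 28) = (j + 5)/(j + 4)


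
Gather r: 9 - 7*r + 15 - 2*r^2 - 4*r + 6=-2*r^2 - 11*r + 30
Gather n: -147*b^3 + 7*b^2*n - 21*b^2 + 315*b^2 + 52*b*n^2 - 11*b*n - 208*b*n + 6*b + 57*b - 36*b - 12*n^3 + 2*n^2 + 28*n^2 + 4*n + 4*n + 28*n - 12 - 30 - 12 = -147*b^3 + 294*b^2 + 27*b - 12*n^3 + n^2*(52*b + 30) + n*(7*b^2 - 219*b + 36) - 54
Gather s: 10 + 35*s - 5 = 35*s + 5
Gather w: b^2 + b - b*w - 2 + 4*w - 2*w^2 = b^2 + b - 2*w^2 + w*(4 - b) - 2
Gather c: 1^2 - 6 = -5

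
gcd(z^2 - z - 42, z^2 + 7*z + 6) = z + 6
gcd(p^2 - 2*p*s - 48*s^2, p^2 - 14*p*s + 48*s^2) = p - 8*s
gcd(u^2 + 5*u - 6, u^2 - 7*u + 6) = u - 1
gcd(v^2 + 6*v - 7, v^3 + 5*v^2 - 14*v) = v + 7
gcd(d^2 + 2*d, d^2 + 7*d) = d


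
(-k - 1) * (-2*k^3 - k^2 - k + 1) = 2*k^4 + 3*k^3 + 2*k^2 - 1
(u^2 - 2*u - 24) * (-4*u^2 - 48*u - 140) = -4*u^4 - 40*u^3 + 52*u^2 + 1432*u + 3360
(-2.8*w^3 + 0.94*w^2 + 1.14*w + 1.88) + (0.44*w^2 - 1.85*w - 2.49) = -2.8*w^3 + 1.38*w^2 - 0.71*w - 0.61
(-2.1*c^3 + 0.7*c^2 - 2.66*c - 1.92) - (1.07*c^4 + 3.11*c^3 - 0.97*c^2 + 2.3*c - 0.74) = -1.07*c^4 - 5.21*c^3 + 1.67*c^2 - 4.96*c - 1.18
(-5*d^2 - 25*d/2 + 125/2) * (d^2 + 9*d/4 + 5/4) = -5*d^4 - 95*d^3/4 + 225*d^2/8 + 125*d + 625/8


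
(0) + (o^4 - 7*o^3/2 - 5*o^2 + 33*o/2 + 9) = o^4 - 7*o^3/2 - 5*o^2 + 33*o/2 + 9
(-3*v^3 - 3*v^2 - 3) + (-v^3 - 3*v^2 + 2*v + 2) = -4*v^3 - 6*v^2 + 2*v - 1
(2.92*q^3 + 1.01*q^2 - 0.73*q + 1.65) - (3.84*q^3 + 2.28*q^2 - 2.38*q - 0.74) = -0.92*q^3 - 1.27*q^2 + 1.65*q + 2.39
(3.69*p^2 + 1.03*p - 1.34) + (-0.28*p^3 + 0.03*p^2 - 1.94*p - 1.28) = -0.28*p^3 + 3.72*p^2 - 0.91*p - 2.62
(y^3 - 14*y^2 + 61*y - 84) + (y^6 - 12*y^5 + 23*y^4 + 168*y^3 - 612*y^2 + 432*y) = y^6 - 12*y^5 + 23*y^4 + 169*y^3 - 626*y^2 + 493*y - 84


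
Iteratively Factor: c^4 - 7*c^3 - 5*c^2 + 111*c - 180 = (c - 3)*(c^3 - 4*c^2 - 17*c + 60) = (c - 3)^2*(c^2 - c - 20) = (c - 3)^2*(c + 4)*(c - 5)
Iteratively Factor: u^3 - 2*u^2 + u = (u - 1)*(u^2 - u) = u*(u - 1)*(u - 1)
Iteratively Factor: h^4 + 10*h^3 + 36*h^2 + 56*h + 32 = (h + 2)*(h^3 + 8*h^2 + 20*h + 16) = (h + 2)^2*(h^2 + 6*h + 8) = (h + 2)^3*(h + 4)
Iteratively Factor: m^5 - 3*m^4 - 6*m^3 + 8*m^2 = (m - 4)*(m^4 + m^3 - 2*m^2) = (m - 4)*(m - 1)*(m^3 + 2*m^2) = m*(m - 4)*(m - 1)*(m^2 + 2*m) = m*(m - 4)*(m - 1)*(m + 2)*(m)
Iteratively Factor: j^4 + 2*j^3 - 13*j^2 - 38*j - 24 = (j + 3)*(j^3 - j^2 - 10*j - 8) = (j - 4)*(j + 3)*(j^2 + 3*j + 2) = (j - 4)*(j + 2)*(j + 3)*(j + 1)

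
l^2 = l^2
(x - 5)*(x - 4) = x^2 - 9*x + 20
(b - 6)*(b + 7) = b^2 + b - 42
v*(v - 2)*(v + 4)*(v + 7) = v^4 + 9*v^3 + 6*v^2 - 56*v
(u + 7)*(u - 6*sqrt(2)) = u^2 - 6*sqrt(2)*u + 7*u - 42*sqrt(2)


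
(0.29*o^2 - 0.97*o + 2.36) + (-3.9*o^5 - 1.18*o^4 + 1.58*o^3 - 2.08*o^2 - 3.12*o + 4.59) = -3.9*o^5 - 1.18*o^4 + 1.58*o^3 - 1.79*o^2 - 4.09*o + 6.95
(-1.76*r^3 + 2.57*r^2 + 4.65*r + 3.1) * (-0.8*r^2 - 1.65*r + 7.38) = 1.408*r^5 + 0.848*r^4 - 20.9493*r^3 + 8.8141*r^2 + 29.202*r + 22.878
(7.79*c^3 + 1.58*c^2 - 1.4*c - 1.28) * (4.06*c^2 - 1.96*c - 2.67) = 31.6274*c^5 - 8.8536*c^4 - 29.5801*c^3 - 6.6714*c^2 + 6.2468*c + 3.4176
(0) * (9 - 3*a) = 0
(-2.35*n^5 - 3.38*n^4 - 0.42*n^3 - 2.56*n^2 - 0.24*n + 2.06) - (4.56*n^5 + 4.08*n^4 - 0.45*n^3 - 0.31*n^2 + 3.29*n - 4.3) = -6.91*n^5 - 7.46*n^4 + 0.03*n^3 - 2.25*n^2 - 3.53*n + 6.36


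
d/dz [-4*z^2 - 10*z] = -8*z - 10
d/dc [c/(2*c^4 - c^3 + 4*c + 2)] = (2*c^4 - c^3 - c*(8*c^3 - 3*c^2 + 4) + 4*c + 2)/(2*c^4 - c^3 + 4*c + 2)^2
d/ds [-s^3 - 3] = -3*s^2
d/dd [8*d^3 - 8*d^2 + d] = 24*d^2 - 16*d + 1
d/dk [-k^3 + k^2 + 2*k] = -3*k^2 + 2*k + 2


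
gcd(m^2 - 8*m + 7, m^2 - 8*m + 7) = m^2 - 8*m + 7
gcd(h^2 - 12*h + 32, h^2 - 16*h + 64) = h - 8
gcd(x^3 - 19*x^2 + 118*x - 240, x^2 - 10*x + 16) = x - 8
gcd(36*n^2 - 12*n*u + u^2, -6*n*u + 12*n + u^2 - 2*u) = -6*n + u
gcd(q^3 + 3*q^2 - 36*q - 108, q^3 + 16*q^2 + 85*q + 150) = q + 6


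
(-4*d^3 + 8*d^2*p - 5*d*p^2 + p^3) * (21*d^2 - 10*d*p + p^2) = -84*d^5 + 208*d^4*p - 189*d^3*p^2 + 79*d^2*p^3 - 15*d*p^4 + p^5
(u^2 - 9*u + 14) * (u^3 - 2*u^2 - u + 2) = u^5 - 11*u^4 + 31*u^3 - 17*u^2 - 32*u + 28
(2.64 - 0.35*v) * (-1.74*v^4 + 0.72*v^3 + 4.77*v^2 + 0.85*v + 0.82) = 0.609*v^5 - 4.8456*v^4 + 0.2313*v^3 + 12.2953*v^2 + 1.957*v + 2.1648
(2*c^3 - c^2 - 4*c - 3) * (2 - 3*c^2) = -6*c^5 + 3*c^4 + 16*c^3 + 7*c^2 - 8*c - 6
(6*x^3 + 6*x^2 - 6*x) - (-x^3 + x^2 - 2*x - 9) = 7*x^3 + 5*x^2 - 4*x + 9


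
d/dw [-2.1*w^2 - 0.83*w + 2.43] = -4.2*w - 0.83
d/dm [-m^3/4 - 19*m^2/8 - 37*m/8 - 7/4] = -3*m^2/4 - 19*m/4 - 37/8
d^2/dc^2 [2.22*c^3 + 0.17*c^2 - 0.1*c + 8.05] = 13.32*c + 0.34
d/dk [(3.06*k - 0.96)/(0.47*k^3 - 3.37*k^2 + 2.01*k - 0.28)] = (-2.8764*k^3 + 11.6658*k^2 - 6.4704*k + 1.0728)/(0.2209*k^6 - 3.1678*k^5 + 13.2463*k^4 - 13.8106*k^3 + 5.9273*k^2 - 1.1256*k + 0.0784)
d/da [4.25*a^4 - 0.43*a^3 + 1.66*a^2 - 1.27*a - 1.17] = 17.0*a^3 - 1.29*a^2 + 3.32*a - 1.27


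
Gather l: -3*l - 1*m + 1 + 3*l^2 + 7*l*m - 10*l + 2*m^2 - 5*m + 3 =3*l^2 + l*(7*m - 13) + 2*m^2 - 6*m + 4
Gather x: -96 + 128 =32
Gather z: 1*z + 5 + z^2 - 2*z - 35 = z^2 - z - 30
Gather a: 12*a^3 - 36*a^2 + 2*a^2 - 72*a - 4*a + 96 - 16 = 12*a^3 - 34*a^2 - 76*a + 80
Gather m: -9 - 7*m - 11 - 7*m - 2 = -14*m - 22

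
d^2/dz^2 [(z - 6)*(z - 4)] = 2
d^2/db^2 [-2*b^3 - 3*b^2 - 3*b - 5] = -12*b - 6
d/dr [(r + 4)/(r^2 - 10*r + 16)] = (r^2 - 10*r - 2*(r - 5)*(r + 4) + 16)/(r^2 - 10*r + 16)^2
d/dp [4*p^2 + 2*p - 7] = 8*p + 2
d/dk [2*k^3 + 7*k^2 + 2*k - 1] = 6*k^2 + 14*k + 2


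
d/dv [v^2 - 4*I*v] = 2*v - 4*I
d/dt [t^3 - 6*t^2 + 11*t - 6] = 3*t^2 - 12*t + 11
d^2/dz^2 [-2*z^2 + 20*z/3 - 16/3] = -4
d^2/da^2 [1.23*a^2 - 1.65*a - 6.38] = 2.46000000000000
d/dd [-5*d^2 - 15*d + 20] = -10*d - 15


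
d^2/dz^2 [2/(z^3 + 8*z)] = 4*(-3*z^2*(z^2 + 8) + (3*z^2 + 8)^2)/(z^3*(z^2 + 8)^3)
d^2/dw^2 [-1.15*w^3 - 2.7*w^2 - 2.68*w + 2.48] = -6.9*w - 5.4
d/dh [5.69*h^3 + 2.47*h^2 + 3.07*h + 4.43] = 17.07*h^2 + 4.94*h + 3.07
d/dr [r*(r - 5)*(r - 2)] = 3*r^2 - 14*r + 10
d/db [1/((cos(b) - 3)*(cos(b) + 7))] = 2*(cos(b) + 2)*sin(b)/((cos(b) - 3)^2*(cos(b) + 7)^2)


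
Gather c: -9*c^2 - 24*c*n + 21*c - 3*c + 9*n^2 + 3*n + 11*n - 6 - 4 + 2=-9*c^2 + c*(18 - 24*n) + 9*n^2 + 14*n - 8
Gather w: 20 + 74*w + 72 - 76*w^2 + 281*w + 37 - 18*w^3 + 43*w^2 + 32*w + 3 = -18*w^3 - 33*w^2 + 387*w + 132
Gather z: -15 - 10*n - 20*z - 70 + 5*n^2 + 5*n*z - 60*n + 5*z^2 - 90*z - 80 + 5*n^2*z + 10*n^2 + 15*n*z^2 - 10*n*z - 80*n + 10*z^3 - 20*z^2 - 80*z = 15*n^2 - 150*n + 10*z^3 + z^2*(15*n - 15) + z*(5*n^2 - 5*n - 190) - 165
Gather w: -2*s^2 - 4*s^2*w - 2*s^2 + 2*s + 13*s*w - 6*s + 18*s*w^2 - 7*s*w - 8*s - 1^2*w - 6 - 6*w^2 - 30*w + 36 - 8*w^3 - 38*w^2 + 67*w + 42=-4*s^2 - 12*s - 8*w^3 + w^2*(18*s - 44) + w*(-4*s^2 + 6*s + 36) + 72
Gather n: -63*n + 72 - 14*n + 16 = 88 - 77*n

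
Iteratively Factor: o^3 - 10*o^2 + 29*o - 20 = (o - 4)*(o^2 - 6*o + 5) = (o - 4)*(o - 1)*(o - 5)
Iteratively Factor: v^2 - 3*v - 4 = (v - 4)*(v + 1)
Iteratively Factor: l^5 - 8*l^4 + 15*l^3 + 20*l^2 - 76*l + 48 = (l - 4)*(l^4 - 4*l^3 - l^2 + 16*l - 12) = (l - 4)*(l - 3)*(l^3 - l^2 - 4*l + 4) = (l - 4)*(l - 3)*(l - 2)*(l^2 + l - 2) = (l - 4)*(l - 3)*(l - 2)*(l + 2)*(l - 1)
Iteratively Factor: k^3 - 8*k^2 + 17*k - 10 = (k - 5)*(k^2 - 3*k + 2) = (k - 5)*(k - 1)*(k - 2)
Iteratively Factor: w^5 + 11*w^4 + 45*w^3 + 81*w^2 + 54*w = (w + 3)*(w^4 + 8*w^3 + 21*w^2 + 18*w) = (w + 3)^2*(w^3 + 5*w^2 + 6*w) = (w + 2)*(w + 3)^2*(w^2 + 3*w) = (w + 2)*(w + 3)^3*(w)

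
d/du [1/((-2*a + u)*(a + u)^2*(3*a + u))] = ((a + u)*(2*a - u) - (a + u)*(3*a + u) + 2*(2*a - u)*(3*a + u))/((a + u)^3*(2*a - u)^2*(3*a + u)^2)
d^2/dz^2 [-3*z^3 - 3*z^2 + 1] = -18*z - 6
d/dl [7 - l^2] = -2*l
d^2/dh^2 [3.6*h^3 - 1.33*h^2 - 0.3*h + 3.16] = 21.6*h - 2.66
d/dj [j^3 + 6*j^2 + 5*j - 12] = 3*j^2 + 12*j + 5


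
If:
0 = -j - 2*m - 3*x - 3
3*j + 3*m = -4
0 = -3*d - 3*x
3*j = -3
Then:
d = 4/9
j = -1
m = -1/3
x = -4/9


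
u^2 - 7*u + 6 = (u - 6)*(u - 1)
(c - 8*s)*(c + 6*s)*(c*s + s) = c^3*s - 2*c^2*s^2 + c^2*s - 48*c*s^3 - 2*c*s^2 - 48*s^3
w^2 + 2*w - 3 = (w - 1)*(w + 3)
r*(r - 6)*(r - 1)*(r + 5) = r^4 - 2*r^3 - 29*r^2 + 30*r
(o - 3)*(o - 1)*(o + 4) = o^3 - 13*o + 12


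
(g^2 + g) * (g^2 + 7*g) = g^4 + 8*g^3 + 7*g^2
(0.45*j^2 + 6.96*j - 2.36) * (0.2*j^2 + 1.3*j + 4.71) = 0.09*j^4 + 1.977*j^3 + 10.6955*j^2 + 29.7136*j - 11.1156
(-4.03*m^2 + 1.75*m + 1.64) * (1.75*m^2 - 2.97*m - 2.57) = -7.0525*m^4 + 15.0316*m^3 + 8.0296*m^2 - 9.3683*m - 4.2148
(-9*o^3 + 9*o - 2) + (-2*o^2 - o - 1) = -9*o^3 - 2*o^2 + 8*o - 3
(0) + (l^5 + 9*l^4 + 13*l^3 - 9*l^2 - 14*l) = l^5 + 9*l^4 + 13*l^3 - 9*l^2 - 14*l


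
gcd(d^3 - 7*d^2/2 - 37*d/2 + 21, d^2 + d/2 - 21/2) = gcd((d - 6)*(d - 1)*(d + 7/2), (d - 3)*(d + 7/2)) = d + 7/2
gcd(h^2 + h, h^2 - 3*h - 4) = h + 1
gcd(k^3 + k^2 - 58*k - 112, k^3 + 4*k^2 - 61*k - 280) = k^2 - k - 56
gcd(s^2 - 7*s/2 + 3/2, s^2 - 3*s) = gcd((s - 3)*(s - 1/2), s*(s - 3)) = s - 3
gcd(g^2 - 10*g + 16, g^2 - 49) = 1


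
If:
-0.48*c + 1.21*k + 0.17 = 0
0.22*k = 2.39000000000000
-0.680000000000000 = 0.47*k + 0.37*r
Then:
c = 27.74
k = 10.86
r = -15.64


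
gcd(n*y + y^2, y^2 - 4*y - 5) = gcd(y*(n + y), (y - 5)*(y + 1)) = 1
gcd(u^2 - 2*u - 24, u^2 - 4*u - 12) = u - 6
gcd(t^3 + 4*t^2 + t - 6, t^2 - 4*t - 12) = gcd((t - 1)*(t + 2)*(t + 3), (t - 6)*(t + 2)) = t + 2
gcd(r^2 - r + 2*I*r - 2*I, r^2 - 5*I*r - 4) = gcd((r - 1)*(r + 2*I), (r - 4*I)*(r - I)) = 1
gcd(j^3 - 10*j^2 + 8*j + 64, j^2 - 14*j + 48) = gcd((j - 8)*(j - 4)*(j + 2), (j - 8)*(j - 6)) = j - 8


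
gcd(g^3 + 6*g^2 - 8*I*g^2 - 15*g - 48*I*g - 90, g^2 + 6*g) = g + 6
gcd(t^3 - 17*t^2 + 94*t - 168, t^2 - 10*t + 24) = t^2 - 10*t + 24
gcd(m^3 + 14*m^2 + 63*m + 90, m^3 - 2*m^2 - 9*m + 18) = m + 3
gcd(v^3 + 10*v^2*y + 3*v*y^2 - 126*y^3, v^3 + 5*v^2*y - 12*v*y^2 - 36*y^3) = -v^2 - 3*v*y + 18*y^2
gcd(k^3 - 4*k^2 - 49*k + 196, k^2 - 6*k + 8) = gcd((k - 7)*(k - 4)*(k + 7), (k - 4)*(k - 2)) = k - 4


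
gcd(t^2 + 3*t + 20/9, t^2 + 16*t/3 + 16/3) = t + 4/3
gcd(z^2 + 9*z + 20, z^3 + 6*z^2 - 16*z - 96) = z + 4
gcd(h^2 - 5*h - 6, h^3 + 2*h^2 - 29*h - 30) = h + 1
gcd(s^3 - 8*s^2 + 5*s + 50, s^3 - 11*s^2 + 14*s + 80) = s^2 - 3*s - 10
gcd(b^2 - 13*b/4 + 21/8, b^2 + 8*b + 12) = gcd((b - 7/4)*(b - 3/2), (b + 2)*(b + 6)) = 1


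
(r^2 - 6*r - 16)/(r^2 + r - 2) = (r - 8)/(r - 1)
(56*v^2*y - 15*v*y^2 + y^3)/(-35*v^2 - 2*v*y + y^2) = y*(-8*v + y)/(5*v + y)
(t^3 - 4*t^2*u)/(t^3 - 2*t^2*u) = (t - 4*u)/(t - 2*u)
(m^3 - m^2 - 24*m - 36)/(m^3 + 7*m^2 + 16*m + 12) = (m - 6)/(m + 2)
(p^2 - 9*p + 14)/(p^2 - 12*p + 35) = (p - 2)/(p - 5)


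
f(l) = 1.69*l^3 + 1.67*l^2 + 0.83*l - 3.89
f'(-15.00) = 1091.48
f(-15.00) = -5344.34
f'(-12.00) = 690.83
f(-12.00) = -2693.69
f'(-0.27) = 0.30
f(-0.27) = -4.03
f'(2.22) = 33.23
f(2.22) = 24.67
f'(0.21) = 1.75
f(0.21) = -3.63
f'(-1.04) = 2.84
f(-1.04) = -4.85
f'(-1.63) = 8.86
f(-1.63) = -8.12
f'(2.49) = 40.58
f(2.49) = 34.62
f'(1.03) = 9.65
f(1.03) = 0.58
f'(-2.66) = 27.82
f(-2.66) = -26.09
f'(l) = 5.07*l^2 + 3.34*l + 0.83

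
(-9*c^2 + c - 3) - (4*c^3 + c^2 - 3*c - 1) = -4*c^3 - 10*c^2 + 4*c - 2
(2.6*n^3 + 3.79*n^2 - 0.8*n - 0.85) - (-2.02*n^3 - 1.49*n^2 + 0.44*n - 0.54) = 4.62*n^3 + 5.28*n^2 - 1.24*n - 0.31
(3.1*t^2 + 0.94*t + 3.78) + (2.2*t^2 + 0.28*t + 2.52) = 5.3*t^2 + 1.22*t + 6.3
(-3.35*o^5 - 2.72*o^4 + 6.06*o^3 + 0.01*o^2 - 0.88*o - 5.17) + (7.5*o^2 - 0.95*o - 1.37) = -3.35*o^5 - 2.72*o^4 + 6.06*o^3 + 7.51*o^2 - 1.83*o - 6.54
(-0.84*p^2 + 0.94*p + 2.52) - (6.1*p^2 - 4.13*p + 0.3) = -6.94*p^2 + 5.07*p + 2.22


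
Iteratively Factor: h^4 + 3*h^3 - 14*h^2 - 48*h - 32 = (h - 4)*(h^3 + 7*h^2 + 14*h + 8) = (h - 4)*(h + 2)*(h^2 + 5*h + 4) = (h - 4)*(h + 2)*(h + 4)*(h + 1)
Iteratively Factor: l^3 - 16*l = (l - 4)*(l^2 + 4*l) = l*(l - 4)*(l + 4)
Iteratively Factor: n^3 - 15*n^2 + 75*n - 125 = (n - 5)*(n^2 - 10*n + 25) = (n - 5)^2*(n - 5)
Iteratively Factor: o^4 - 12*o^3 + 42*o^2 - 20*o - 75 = (o - 5)*(o^3 - 7*o^2 + 7*o + 15) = (o - 5)^2*(o^2 - 2*o - 3) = (o - 5)^2*(o - 3)*(o + 1)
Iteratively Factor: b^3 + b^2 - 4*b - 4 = (b + 2)*(b^2 - b - 2) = (b + 1)*(b + 2)*(b - 2)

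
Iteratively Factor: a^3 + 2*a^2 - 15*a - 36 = (a - 4)*(a^2 + 6*a + 9) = (a - 4)*(a + 3)*(a + 3)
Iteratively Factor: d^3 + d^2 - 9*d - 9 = (d - 3)*(d^2 + 4*d + 3) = (d - 3)*(d + 1)*(d + 3)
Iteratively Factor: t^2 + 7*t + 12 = (t + 3)*(t + 4)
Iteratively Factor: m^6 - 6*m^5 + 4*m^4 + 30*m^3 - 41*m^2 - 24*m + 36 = (m - 3)*(m^5 - 3*m^4 - 5*m^3 + 15*m^2 + 4*m - 12) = (m - 3)*(m + 2)*(m^4 - 5*m^3 + 5*m^2 + 5*m - 6) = (m - 3)*(m + 1)*(m + 2)*(m^3 - 6*m^2 + 11*m - 6) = (m - 3)^2*(m + 1)*(m + 2)*(m^2 - 3*m + 2) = (m - 3)^2*(m - 1)*(m + 1)*(m + 2)*(m - 2)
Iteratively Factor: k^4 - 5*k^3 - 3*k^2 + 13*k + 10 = (k + 1)*(k^3 - 6*k^2 + 3*k + 10) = (k + 1)^2*(k^2 - 7*k + 10) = (k - 2)*(k + 1)^2*(k - 5)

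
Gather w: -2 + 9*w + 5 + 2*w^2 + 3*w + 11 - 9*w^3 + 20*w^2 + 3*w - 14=-9*w^3 + 22*w^2 + 15*w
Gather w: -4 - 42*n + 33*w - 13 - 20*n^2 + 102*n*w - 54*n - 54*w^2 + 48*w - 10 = -20*n^2 - 96*n - 54*w^2 + w*(102*n + 81) - 27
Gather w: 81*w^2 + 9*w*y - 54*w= 81*w^2 + w*(9*y - 54)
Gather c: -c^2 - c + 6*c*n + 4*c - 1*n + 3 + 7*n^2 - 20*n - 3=-c^2 + c*(6*n + 3) + 7*n^2 - 21*n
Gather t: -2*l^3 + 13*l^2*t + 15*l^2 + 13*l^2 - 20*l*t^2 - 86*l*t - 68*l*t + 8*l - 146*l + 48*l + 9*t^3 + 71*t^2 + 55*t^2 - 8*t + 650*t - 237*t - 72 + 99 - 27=-2*l^3 + 28*l^2 - 90*l + 9*t^3 + t^2*(126 - 20*l) + t*(13*l^2 - 154*l + 405)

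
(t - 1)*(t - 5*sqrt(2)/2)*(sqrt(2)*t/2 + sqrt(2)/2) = sqrt(2)*t^3/2 - 5*t^2/2 - sqrt(2)*t/2 + 5/2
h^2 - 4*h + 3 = (h - 3)*(h - 1)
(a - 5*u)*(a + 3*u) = a^2 - 2*a*u - 15*u^2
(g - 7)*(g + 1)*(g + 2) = g^3 - 4*g^2 - 19*g - 14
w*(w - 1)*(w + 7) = w^3 + 6*w^2 - 7*w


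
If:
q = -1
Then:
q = -1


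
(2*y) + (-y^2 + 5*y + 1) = -y^2 + 7*y + 1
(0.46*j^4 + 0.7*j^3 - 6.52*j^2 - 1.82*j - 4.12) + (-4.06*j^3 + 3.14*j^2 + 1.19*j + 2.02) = 0.46*j^4 - 3.36*j^3 - 3.38*j^2 - 0.63*j - 2.1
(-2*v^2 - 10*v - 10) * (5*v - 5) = -10*v^3 - 40*v^2 + 50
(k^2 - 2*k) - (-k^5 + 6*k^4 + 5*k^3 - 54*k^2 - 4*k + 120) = k^5 - 6*k^4 - 5*k^3 + 55*k^2 + 2*k - 120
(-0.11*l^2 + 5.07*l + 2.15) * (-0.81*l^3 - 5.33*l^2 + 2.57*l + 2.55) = 0.0891*l^5 - 3.5204*l^4 - 29.0473*l^3 + 1.2899*l^2 + 18.454*l + 5.4825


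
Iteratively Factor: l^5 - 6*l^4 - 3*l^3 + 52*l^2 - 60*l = (l - 2)*(l^4 - 4*l^3 - 11*l^2 + 30*l) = l*(l - 2)*(l^3 - 4*l^2 - 11*l + 30) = l*(l - 2)*(l + 3)*(l^2 - 7*l + 10) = l*(l - 5)*(l - 2)*(l + 3)*(l - 2)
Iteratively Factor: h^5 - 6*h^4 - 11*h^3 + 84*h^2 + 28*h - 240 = (h - 4)*(h^4 - 2*h^3 - 19*h^2 + 8*h + 60) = (h - 5)*(h - 4)*(h^3 + 3*h^2 - 4*h - 12) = (h - 5)*(h - 4)*(h + 3)*(h^2 - 4) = (h - 5)*(h - 4)*(h - 2)*(h + 3)*(h + 2)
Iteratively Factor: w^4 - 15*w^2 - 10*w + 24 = (w - 4)*(w^3 + 4*w^2 + w - 6) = (w - 4)*(w + 3)*(w^2 + w - 2) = (w - 4)*(w + 2)*(w + 3)*(w - 1)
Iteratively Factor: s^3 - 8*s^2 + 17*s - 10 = (s - 1)*(s^2 - 7*s + 10) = (s - 5)*(s - 1)*(s - 2)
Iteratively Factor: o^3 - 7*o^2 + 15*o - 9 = (o - 3)*(o^2 - 4*o + 3) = (o - 3)*(o - 1)*(o - 3)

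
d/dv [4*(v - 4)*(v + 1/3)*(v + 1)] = 12*v^2 - 64*v/3 - 20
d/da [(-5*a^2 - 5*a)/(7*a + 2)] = 5*(-7*a^2 - 4*a - 2)/(49*a^2 + 28*a + 4)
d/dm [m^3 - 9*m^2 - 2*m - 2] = 3*m^2 - 18*m - 2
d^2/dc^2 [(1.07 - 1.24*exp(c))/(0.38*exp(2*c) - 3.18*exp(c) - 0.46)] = (-0.179056*exp(4*c) - 0.880383999999998*exp(3*c) - 5.179476*exp(2*c) + 13.382284*exp(c) - 1.82758)*exp(c)/(0.054872*exp(6*c) - 1.377576*exp(5*c) + 11.328864*exp(4*c) - 28.822248*exp(3*c) - 13.713888*exp(2*c) - 2.018664*exp(c) - 0.097336)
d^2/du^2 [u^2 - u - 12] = 2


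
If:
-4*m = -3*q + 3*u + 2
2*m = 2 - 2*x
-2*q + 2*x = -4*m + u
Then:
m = 1 - x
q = 2 - 10*x/9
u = 2*x/9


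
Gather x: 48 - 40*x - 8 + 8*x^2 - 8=8*x^2 - 40*x + 32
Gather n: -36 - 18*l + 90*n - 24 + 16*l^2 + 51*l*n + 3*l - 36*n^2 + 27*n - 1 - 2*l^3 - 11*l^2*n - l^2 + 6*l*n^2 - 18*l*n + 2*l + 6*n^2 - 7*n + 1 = -2*l^3 + 15*l^2 - 13*l + n^2*(6*l - 30) + n*(-11*l^2 + 33*l + 110) - 60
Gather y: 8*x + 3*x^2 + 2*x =3*x^2 + 10*x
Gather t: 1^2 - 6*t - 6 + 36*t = 30*t - 5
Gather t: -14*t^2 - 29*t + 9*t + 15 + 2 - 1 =-14*t^2 - 20*t + 16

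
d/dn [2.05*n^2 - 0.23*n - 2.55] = 4.1*n - 0.23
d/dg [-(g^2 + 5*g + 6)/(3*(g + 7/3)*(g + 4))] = 2*(-2*g^2 - 10*g - 13)/(9*g^4 + 114*g^3 + 529*g^2 + 1064*g + 784)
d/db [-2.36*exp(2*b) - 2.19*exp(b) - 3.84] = (-4.72*exp(b) - 2.19)*exp(b)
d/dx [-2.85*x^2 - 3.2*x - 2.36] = -5.7*x - 3.2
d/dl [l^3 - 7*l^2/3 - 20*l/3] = 3*l^2 - 14*l/3 - 20/3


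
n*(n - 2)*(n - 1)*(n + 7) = n^4 + 4*n^3 - 19*n^2 + 14*n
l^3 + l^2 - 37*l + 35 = (l - 5)*(l - 1)*(l + 7)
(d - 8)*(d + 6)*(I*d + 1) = I*d^3 + d^2 - 2*I*d^2 - 2*d - 48*I*d - 48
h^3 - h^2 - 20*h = h*(h - 5)*(h + 4)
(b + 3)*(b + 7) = b^2 + 10*b + 21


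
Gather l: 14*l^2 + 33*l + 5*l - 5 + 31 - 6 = 14*l^2 + 38*l + 20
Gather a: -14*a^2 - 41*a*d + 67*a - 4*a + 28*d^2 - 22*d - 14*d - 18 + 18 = -14*a^2 + a*(63 - 41*d) + 28*d^2 - 36*d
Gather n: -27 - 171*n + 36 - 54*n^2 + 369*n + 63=-54*n^2 + 198*n + 72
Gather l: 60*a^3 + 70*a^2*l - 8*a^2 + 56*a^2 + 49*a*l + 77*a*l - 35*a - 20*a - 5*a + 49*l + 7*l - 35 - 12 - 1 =60*a^3 + 48*a^2 - 60*a + l*(70*a^2 + 126*a + 56) - 48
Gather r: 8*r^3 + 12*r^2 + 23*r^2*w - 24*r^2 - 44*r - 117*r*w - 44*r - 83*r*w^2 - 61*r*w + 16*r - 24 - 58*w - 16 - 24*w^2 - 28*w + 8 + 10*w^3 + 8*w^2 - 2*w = 8*r^3 + r^2*(23*w - 12) + r*(-83*w^2 - 178*w - 72) + 10*w^3 - 16*w^2 - 88*w - 32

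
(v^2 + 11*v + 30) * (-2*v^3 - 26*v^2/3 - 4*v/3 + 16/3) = -2*v^5 - 92*v^4/3 - 470*v^3/3 - 808*v^2/3 + 56*v/3 + 160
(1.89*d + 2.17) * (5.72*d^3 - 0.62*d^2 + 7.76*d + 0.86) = 10.8108*d^4 + 11.2406*d^3 + 13.321*d^2 + 18.4646*d + 1.8662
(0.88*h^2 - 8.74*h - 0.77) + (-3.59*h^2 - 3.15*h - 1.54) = -2.71*h^2 - 11.89*h - 2.31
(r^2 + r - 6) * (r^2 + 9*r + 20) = r^4 + 10*r^3 + 23*r^2 - 34*r - 120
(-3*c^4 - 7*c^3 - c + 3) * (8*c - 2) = -24*c^5 - 50*c^4 + 14*c^3 - 8*c^2 + 26*c - 6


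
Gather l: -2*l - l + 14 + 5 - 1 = 18 - 3*l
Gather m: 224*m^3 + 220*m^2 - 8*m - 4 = 224*m^3 + 220*m^2 - 8*m - 4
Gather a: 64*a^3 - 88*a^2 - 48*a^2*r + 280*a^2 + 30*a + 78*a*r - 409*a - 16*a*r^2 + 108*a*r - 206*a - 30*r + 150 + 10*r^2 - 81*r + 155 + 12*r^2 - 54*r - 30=64*a^3 + a^2*(192 - 48*r) + a*(-16*r^2 + 186*r - 585) + 22*r^2 - 165*r + 275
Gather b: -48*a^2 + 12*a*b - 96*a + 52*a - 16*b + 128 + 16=-48*a^2 - 44*a + b*(12*a - 16) + 144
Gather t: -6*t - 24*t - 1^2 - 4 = -30*t - 5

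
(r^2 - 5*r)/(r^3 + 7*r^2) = (r - 5)/(r*(r + 7))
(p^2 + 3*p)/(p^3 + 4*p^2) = (p + 3)/(p*(p + 4))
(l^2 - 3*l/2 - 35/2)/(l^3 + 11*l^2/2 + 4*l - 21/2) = (l - 5)/(l^2 + 2*l - 3)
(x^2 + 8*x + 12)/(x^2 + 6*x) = (x + 2)/x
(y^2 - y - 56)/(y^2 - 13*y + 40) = (y + 7)/(y - 5)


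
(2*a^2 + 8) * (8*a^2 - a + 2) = 16*a^4 - 2*a^3 + 68*a^2 - 8*a + 16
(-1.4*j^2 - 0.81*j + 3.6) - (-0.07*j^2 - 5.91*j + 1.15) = -1.33*j^2 + 5.1*j + 2.45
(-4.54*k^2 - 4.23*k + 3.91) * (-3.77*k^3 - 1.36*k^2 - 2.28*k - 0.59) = 17.1158*k^5 + 22.1215*k^4 + 1.3633*k^3 + 7.0054*k^2 - 6.4191*k - 2.3069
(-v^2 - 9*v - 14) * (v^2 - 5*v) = -v^4 - 4*v^3 + 31*v^2 + 70*v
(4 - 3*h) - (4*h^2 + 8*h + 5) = -4*h^2 - 11*h - 1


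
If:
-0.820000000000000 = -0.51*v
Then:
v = 1.61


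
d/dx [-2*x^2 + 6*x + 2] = 6 - 4*x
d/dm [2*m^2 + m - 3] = 4*m + 1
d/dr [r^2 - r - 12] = 2*r - 1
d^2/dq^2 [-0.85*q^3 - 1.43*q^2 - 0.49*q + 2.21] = -5.1*q - 2.86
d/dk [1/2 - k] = -1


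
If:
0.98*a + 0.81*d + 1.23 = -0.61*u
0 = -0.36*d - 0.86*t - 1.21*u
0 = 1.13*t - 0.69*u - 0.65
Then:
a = 3.36127415567997*u - 0.11933357413762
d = -4.81981317600787*u - 1.37413962635202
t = 0.610619469026549*u + 0.575221238938053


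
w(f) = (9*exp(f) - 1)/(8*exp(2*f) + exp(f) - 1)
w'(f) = (9*exp(f) - 1)*(-16*exp(2*f) - exp(f))/(8*exp(2*f) + exp(f) - 1)^2 + 9*exp(f)/(8*exp(2*f) + exp(f) - 1)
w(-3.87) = 0.83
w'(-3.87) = -0.17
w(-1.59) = -1.80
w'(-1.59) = -7.34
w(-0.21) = 1.24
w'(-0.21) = -1.34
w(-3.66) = 0.79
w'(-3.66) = -0.21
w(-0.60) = 2.01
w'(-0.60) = -2.99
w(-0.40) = 1.54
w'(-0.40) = -1.86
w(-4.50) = 0.91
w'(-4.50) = -0.09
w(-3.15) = 0.65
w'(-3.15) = -0.36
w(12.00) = 0.00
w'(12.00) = 0.00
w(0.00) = 1.00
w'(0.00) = -1.00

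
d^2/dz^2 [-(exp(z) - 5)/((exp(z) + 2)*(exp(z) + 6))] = (-exp(4*z) + 28*exp(3*z) + 192*exp(2*z) + 176*exp(z) - 624)*exp(z)/(exp(6*z) + 24*exp(5*z) + 228*exp(4*z) + 1088*exp(3*z) + 2736*exp(2*z) + 3456*exp(z) + 1728)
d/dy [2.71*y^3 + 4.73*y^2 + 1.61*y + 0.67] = 8.13*y^2 + 9.46*y + 1.61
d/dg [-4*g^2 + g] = 1 - 8*g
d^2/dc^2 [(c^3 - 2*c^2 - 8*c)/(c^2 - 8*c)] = 80/(c^3 - 24*c^2 + 192*c - 512)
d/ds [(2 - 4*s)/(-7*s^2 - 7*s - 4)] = 2*(-14*s^2 + 14*s + 15)/(49*s^4 + 98*s^3 + 105*s^2 + 56*s + 16)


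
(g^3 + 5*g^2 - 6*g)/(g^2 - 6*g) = (g^2 + 5*g - 6)/(g - 6)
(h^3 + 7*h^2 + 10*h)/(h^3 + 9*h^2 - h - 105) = h*(h + 2)/(h^2 + 4*h - 21)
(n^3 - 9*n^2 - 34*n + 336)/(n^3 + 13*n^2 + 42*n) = (n^2 - 15*n + 56)/(n*(n + 7))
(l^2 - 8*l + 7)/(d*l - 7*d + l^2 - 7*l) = (l - 1)/(d + l)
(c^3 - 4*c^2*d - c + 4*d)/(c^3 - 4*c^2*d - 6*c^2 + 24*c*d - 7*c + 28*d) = (c - 1)/(c - 7)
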